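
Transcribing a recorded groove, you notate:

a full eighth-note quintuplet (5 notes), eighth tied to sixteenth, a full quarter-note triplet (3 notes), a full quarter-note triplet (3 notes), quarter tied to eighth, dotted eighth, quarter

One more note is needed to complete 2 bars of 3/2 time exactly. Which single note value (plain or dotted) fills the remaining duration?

2 bars of 3/2 = 48 sixteenth notes.
Convert each value to sixteenth notes: a full eighth-note quintuplet (5 notes) (five quintuplet eighths span one half) = 8; eighth tied to sixteenth (eighth + sixteenth) = 3; a full quarter-note triplet (3 notes) (three triplet quarters span one half) = 8; a full quarter-note triplet (3 notes) (three triplet quarters span one half) = 8; quarter tied to eighth (quarter + eighth) = 6; dotted eighth = 3; quarter = 4.
Adding: 8 + 3 + 8 + 8 + 6 + 3 + 4 = 40.
Remaining: 48 − 40 = 8 sixteenth notes, which is a half note.

half note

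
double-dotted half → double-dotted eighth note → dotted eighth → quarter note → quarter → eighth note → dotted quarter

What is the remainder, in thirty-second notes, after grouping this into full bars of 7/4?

One bar of 7/4 = 56 thirty-second notes.
Convert each value to thirty-second notes: double-dotted half = 28; double-dotted eighth note = 7; dotted eighth = 6; quarter note = 8; quarter = 8; eighth note = 4; dotted quarter = 12.
Adding: 28 + 7 + 6 + 8 + 8 + 4 + 12 = 73.
73 ÷ 56 = 1 complete bar with 17 thirty-second notes remaining.

17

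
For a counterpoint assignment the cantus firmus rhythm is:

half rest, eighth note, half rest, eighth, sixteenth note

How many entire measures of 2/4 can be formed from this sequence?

2

One bar of 2/4 = 8 sixteenth notes.
In sixteenth notes: half rest = 8; eighth note = 2; half rest = 8; eighth = 2; sixteenth note = 1.
Altogether 8 + 2 + 8 + 2 + 1 = 21.
21 ÷ 8 = 2 complete bars with 5 left over.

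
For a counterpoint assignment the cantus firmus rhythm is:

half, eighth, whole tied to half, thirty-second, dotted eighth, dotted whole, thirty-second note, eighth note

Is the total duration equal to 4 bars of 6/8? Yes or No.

No

One bar of 6/8 = 24 thirty-second notes, so 4 bars = 96.
Each duration in thirty-second notes: half = 16; eighth = 4; whole tied to half (whole + half) = 48; thirty-second = 1; dotted eighth = 6; dotted whole = 48; thirty-second note = 1; eighth note = 4.
Altogether 16 + 4 + 48 + 1 + 6 + 48 + 1 + 4 = 128.
128 exceeds 96, so the answer is No.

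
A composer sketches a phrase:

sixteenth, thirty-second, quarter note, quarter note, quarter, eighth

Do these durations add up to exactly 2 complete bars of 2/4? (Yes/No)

No

One bar of 2/4 = 16 thirty-second notes, so 2 bars = 32.
Working in thirty-second notes: sixteenth = 2; thirty-second = 1; quarter note = 8; quarter note = 8; quarter = 8; eighth = 4.
Total: 2 + 1 + 8 + 8 + 8 + 4 = 31.
31 falls short of 32, so the answer is No.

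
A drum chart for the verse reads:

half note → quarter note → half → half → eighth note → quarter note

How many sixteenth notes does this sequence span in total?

34

Express everything in sixteenth notes: half note = 8; quarter note = 4; half = 8; half = 8; eighth note = 2; quarter note = 4.
Total: 8 + 4 + 8 + 8 + 2 + 4 = 34 sixteenth notes.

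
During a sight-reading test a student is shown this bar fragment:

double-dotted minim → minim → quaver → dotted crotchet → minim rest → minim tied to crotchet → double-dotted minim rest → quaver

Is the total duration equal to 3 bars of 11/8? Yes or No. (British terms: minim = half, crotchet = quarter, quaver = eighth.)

Yes

One bar of 11/8 = 11 eighth notes, so 3 bars = 33.
Working in eighth notes: double-dotted minim = 7; minim = 4; quaver = 1; dotted crotchet = 3; minim rest = 4; minim tied to crotchet (minim + crotchet) = 6; double-dotted minim rest = 7; quaver = 1.
Sum: 7 + 4 + 1 + 3 + 4 + 6 + 7 + 1 = 33.
33 equals 33, so the answer is Yes.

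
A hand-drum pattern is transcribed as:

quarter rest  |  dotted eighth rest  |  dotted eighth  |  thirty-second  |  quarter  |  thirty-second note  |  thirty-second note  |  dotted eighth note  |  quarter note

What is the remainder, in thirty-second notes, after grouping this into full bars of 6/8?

21

One bar of 6/8 = 24 thirty-second notes.
Convert each value to thirty-second notes: quarter rest = 8; dotted eighth rest = 6; dotted eighth = 6; thirty-second = 1; quarter = 8; thirty-second note = 1; thirty-second note = 1; dotted eighth note = 6; quarter note = 8.
Altogether 8 + 6 + 6 + 1 + 8 + 1 + 1 + 6 + 8 = 45.
45 ÷ 24 = 1 complete bar with 21 thirty-second notes remaining.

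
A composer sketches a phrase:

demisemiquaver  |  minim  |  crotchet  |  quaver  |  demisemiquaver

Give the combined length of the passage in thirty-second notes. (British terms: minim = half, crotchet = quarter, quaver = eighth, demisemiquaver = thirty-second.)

30

Working in thirty-second notes: demisemiquaver = 1; minim = 16; crotchet = 8; quaver = 4; demisemiquaver = 1.
Altogether 1 + 16 + 8 + 4 + 1 = 30 thirty-second notes.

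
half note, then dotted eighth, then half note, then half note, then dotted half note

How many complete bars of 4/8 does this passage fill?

4

One bar of 4/8 = 8 sixteenth notes.
Each duration in sixteenth notes: half note = 8; dotted eighth = 3; half note = 8; half note = 8; dotted half note = 12.
Adding: 8 + 3 + 8 + 8 + 12 = 39.
39 ÷ 8 = 4 complete bars with 7 left over.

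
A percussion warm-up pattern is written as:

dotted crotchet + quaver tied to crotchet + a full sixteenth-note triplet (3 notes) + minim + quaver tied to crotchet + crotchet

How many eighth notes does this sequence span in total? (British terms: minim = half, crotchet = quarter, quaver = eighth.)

Working in eighth notes: dotted crotchet = 3; quaver tied to crotchet (quaver + crotchet) = 3; a full sixteenth-note triplet (3 notes) (three triplet sixteenths span one eighth) = 1; minim = 4; quaver tied to crotchet (quaver + crotchet) = 3; crotchet = 2.
Adding: 3 + 3 + 1 + 4 + 3 + 2 = 16 eighth notes.

16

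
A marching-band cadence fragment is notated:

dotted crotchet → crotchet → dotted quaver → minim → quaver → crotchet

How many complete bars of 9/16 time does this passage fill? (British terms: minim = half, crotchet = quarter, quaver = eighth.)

One bar of 9/16 = 9 sixteenth notes.
In sixteenth notes: dotted crotchet = 6; crotchet = 4; dotted quaver = 3; minim = 8; quaver = 2; crotchet = 4.
Altogether 6 + 4 + 3 + 8 + 2 + 4 = 27.
27 ÷ 9 = 3 complete bars with 0 left over.

3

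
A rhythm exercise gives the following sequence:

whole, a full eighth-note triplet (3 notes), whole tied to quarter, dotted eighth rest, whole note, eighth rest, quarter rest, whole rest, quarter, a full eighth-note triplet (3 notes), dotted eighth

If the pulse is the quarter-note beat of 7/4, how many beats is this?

One quarter-note beat = 4 sixteenth notes.
Each duration in sixteenth notes: whole = 16; a full eighth-note triplet (3 notes) (three triplet eighths span one quarter) = 4; whole tied to quarter (whole + quarter) = 20; dotted eighth rest = 3; whole note = 16; eighth rest = 2; quarter rest = 4; whole rest = 16; quarter = 4; a full eighth-note triplet (3 notes) (three triplet eighths span one quarter) = 4; dotted eighth = 3.
Total: 16 + 4 + 20 + 3 + 16 + 2 + 4 + 16 + 4 + 4 + 3 = 92.
92 ÷ 4 = 23 beats.

23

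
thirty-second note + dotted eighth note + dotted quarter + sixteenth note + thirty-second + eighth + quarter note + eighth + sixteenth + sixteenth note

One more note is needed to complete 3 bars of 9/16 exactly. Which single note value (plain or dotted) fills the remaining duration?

3 bars of 9/16 = 54 thirty-second notes.
Convert each value to thirty-second notes: thirty-second note = 1; dotted eighth note = 6; dotted quarter = 12; sixteenth note = 2; thirty-second = 1; eighth = 4; quarter note = 8; eighth = 4; sixteenth = 2; sixteenth note = 2.
Total: 1 + 6 + 12 + 2 + 1 + 4 + 8 + 4 + 2 + 2 = 42.
Remaining: 54 − 42 = 12 thirty-second notes, which is a dotted quarter note.

dotted quarter note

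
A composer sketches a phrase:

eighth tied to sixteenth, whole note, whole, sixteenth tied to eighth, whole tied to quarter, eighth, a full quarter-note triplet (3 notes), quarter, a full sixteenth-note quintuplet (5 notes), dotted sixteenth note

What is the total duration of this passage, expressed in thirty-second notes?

155

Express everything in thirty-second notes: eighth tied to sixteenth (eighth + sixteenth) = 6; whole note = 32; whole = 32; sixteenth tied to eighth (sixteenth + eighth) = 6; whole tied to quarter (whole + quarter) = 40; eighth = 4; a full quarter-note triplet (3 notes) (three triplet quarters span one half) = 16; quarter = 8; a full sixteenth-note quintuplet (5 notes) (five quintuplet sixteenths span one quarter) = 8; dotted sixteenth note = 3.
Altogether 6 + 32 + 32 + 6 + 40 + 4 + 16 + 8 + 8 + 3 = 155 thirty-second notes.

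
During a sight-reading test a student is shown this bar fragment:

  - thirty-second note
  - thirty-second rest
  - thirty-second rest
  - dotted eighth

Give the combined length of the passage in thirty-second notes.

Express everything in thirty-second notes: thirty-second note = 1; thirty-second rest = 1; thirty-second rest = 1; dotted eighth = 6.
Adding: 1 + 1 + 1 + 6 = 9 thirty-second notes.

9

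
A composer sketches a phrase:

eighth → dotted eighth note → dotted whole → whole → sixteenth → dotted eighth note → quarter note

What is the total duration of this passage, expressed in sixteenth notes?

53

Each duration in sixteenth notes: eighth = 2; dotted eighth note = 3; dotted whole = 24; whole = 16; sixteenth = 1; dotted eighth note = 3; quarter note = 4.
Adding: 2 + 3 + 24 + 16 + 1 + 3 + 4 = 53 sixteenth notes.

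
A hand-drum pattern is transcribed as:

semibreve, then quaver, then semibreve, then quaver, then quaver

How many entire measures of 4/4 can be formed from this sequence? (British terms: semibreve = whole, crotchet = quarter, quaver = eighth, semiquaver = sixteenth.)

One bar of 4/4 = 8 eighth notes.
Express everything in eighth notes: semibreve = 8; quaver = 1; semibreve = 8; quaver = 1; quaver = 1.
Sum: 8 + 1 + 8 + 1 + 1 = 19.
19 ÷ 8 = 2 complete bars with 3 left over.

2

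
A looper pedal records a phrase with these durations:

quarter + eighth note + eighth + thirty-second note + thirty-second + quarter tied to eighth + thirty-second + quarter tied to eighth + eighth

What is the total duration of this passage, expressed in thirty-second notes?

Working in thirty-second notes: quarter = 8; eighth note = 4; eighth = 4; thirty-second note = 1; thirty-second = 1; quarter tied to eighth (quarter + eighth) = 12; thirty-second = 1; quarter tied to eighth (quarter + eighth) = 12; eighth = 4.
Altogether 8 + 4 + 4 + 1 + 1 + 12 + 1 + 12 + 4 = 47 thirty-second notes.

47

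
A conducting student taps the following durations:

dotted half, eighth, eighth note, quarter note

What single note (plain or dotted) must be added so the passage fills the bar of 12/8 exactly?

The bar of 12/8 = 12 eighth notes.
Express everything in eighth notes: dotted half = 6; eighth = 1; eighth note = 1; quarter note = 2.
Altogether 6 + 1 + 1 + 2 = 10.
Remaining: 12 − 10 = 2 eighth notes, which is a quarter note.

quarter note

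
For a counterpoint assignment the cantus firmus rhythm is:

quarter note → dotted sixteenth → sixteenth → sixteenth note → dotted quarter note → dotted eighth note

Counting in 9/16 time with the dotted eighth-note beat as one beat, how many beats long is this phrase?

One dotted eighth-note beat = 6 thirty-second notes.
Each duration in thirty-second notes: quarter note = 8; dotted sixteenth = 3; sixteenth = 2; sixteenth note = 2; dotted quarter note = 12; dotted eighth note = 6.
Adding: 8 + 3 + 2 + 2 + 12 + 6 = 33.
33 ÷ 6 = 5.5 beats.

5.5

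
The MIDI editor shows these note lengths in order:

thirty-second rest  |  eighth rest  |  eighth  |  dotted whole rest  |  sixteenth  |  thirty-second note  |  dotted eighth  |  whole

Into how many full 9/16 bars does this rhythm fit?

5

One bar of 9/16 = 18 thirty-second notes.
Each duration in thirty-second notes: thirty-second rest = 1; eighth rest = 4; eighth = 4; dotted whole rest = 48; sixteenth = 2; thirty-second note = 1; dotted eighth = 6; whole = 32.
Adding: 1 + 4 + 4 + 48 + 2 + 1 + 6 + 32 = 98.
98 ÷ 18 = 5 complete bars with 8 left over.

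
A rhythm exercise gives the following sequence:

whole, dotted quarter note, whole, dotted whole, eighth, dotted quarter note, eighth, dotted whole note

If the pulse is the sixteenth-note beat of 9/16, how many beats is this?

96

One sixteenth-note beat = 2 thirty-second notes.
Working in thirty-second notes: whole = 32; dotted quarter note = 12; whole = 32; dotted whole = 48; eighth = 4; dotted quarter note = 12; eighth = 4; dotted whole note = 48.
Adding: 32 + 12 + 32 + 48 + 4 + 12 + 4 + 48 = 192.
192 ÷ 2 = 96 beats.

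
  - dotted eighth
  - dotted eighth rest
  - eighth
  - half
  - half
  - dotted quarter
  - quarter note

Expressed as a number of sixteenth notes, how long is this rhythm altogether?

In sixteenth notes: dotted eighth = 3; dotted eighth rest = 3; eighth = 2; half = 8; half = 8; dotted quarter = 6; quarter note = 4.
Total: 3 + 3 + 2 + 8 + 8 + 6 + 4 = 34 sixteenth notes.

34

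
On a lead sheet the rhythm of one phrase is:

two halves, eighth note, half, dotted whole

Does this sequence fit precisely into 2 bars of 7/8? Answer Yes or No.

One bar of 7/8 = 7 eighth notes, so 2 bars = 14.
Working in eighth notes: half = 4; half = 4; eighth note = 1; half = 4; dotted whole = 12.
Altogether 4 + 4 + 1 + 4 + 12 = 25.
25 exceeds 14, so the answer is No.

No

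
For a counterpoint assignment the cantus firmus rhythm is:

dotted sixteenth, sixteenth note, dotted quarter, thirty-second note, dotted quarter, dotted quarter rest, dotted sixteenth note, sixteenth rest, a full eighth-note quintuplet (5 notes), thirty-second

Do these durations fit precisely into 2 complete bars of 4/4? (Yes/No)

Yes

One bar of 4/4 = 32 thirty-second notes, so 2 bars = 64.
In thirty-second notes: dotted sixteenth = 3; sixteenth note = 2; dotted quarter = 12; thirty-second note = 1; dotted quarter = 12; dotted quarter rest = 12; dotted sixteenth note = 3; sixteenth rest = 2; a full eighth-note quintuplet (5 notes) (five quintuplet eighths span one half) = 16; thirty-second = 1.
Sum: 3 + 2 + 12 + 1 + 12 + 12 + 3 + 2 + 16 + 1 = 64.
64 equals 64, so the answer is Yes.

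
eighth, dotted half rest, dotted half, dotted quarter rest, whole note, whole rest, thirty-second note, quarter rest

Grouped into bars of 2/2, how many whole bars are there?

4

One bar of 2/2 = 32 thirty-second notes.
Express everything in thirty-second notes: eighth = 4; dotted half rest = 24; dotted half = 24; dotted quarter rest = 12; whole note = 32; whole rest = 32; thirty-second note = 1; quarter rest = 8.
Altogether 4 + 24 + 24 + 12 + 32 + 32 + 1 + 8 = 137.
137 ÷ 32 = 4 complete bars with 9 left over.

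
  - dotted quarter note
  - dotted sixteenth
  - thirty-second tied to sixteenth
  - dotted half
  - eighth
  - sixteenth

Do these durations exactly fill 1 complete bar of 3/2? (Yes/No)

One bar of 3/2 = 48 thirty-second notes.
Working in thirty-second notes: dotted quarter note = 12; dotted sixteenth = 3; thirty-second tied to sixteenth (thirty-second + sixteenth) = 3; dotted half = 24; eighth = 4; sixteenth = 2.
Total: 12 + 3 + 3 + 24 + 4 + 2 = 48.
48 equals 48, so the answer is Yes.

Yes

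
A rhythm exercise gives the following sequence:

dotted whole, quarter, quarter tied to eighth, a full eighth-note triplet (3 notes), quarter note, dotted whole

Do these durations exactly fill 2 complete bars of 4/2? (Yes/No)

One bar of 4/2 = 16 eighth notes, so 2 bars = 32.
Express everything in eighth notes: dotted whole = 12; quarter = 2; quarter tied to eighth (quarter + eighth) = 3; a full eighth-note triplet (3 notes) (three triplet eighths span one quarter) = 2; quarter note = 2; dotted whole = 12.
Altogether 12 + 2 + 3 + 2 + 2 + 12 = 33.
33 exceeds 32, so the answer is No.

No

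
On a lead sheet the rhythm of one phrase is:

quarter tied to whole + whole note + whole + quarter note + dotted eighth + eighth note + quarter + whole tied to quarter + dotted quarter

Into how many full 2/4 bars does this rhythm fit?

11

One bar of 2/4 = 8 sixteenth notes.
Each duration in sixteenth notes: quarter tied to whole (quarter + whole) = 20; whole note = 16; whole = 16; quarter note = 4; dotted eighth = 3; eighth note = 2; quarter = 4; whole tied to quarter (whole + quarter) = 20; dotted quarter = 6.
Adding: 20 + 16 + 16 + 4 + 3 + 2 + 4 + 20 + 6 = 91.
91 ÷ 8 = 11 complete bars with 3 left over.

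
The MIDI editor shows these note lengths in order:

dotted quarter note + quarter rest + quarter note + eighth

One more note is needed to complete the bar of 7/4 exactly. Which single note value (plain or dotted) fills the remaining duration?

dotted half note

The bar of 7/4 = 14 eighth notes.
Working in eighth notes: dotted quarter note = 3; quarter rest = 2; quarter note = 2; eighth = 1.
Adding: 3 + 2 + 2 + 1 = 8.
Remaining: 14 − 8 = 6 eighth notes, which is a dotted half note.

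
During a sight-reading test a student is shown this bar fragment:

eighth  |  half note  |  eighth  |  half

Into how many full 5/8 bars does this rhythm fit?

2

One bar of 5/8 = 5 eighth notes.
Working in eighth notes: eighth = 1; half note = 4; eighth = 1; half = 4.
Altogether 1 + 4 + 1 + 4 = 10.
10 ÷ 5 = 2 complete bars with 0 left over.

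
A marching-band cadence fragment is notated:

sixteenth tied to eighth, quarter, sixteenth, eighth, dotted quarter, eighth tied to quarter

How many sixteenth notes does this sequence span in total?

Each duration in sixteenth notes: sixteenth tied to eighth (sixteenth + eighth) = 3; quarter = 4; sixteenth = 1; eighth = 2; dotted quarter = 6; eighth tied to quarter (eighth + quarter) = 6.
Sum: 3 + 4 + 1 + 2 + 6 + 6 = 22 sixteenth notes.

22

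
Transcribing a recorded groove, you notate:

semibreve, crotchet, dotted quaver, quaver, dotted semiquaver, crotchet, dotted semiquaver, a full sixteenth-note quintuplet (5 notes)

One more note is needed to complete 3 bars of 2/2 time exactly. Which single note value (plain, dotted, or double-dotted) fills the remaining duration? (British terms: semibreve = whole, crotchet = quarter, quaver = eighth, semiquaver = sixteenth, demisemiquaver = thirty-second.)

dotted half note

3 bars of 2/2 = 96 thirty-second notes.
Convert each value to thirty-second notes: semibreve = 32; crotchet = 8; dotted quaver = 6; quaver = 4; dotted semiquaver = 3; crotchet = 8; dotted semiquaver = 3; a full sixteenth-note quintuplet (5 notes) (five quintuplet sixteenths span one quarter) = 8.
Adding: 32 + 8 + 6 + 4 + 3 + 8 + 3 + 8 = 72.
Remaining: 96 − 72 = 24 thirty-second notes, which is a dotted half note.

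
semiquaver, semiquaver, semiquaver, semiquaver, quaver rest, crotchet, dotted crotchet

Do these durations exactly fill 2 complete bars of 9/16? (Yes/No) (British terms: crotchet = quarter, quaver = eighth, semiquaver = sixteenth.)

No

One bar of 9/16 = 9 sixteenth notes, so 2 bars = 18.
In sixteenth notes: semiquaver = 1; semiquaver = 1; semiquaver = 1; semiquaver = 1; quaver rest = 2; crotchet = 4; dotted crotchet = 6.
Total: 1 + 1 + 1 + 1 + 2 + 4 + 6 = 16.
16 falls short of 18, so the answer is No.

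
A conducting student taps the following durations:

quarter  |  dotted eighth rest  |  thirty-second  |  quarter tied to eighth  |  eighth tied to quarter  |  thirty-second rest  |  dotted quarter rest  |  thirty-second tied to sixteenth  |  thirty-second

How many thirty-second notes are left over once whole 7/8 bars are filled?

0

One bar of 7/8 = 28 thirty-second notes.
Convert each value to thirty-second notes: quarter = 8; dotted eighth rest = 6; thirty-second = 1; quarter tied to eighth (quarter + eighth) = 12; eighth tied to quarter (eighth + quarter) = 12; thirty-second rest = 1; dotted quarter rest = 12; thirty-second tied to sixteenth (thirty-second + sixteenth) = 3; thirty-second = 1.
Adding: 8 + 6 + 1 + 12 + 12 + 1 + 12 + 3 + 1 = 56.
56 ÷ 28 = 2 complete bars with 0 thirty-second notes remaining.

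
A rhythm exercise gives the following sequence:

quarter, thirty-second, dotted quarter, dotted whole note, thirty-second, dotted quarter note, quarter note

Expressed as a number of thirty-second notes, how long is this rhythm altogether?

Express everything in thirty-second notes: quarter = 8; thirty-second = 1; dotted quarter = 12; dotted whole note = 48; thirty-second = 1; dotted quarter note = 12; quarter note = 8.
Altogether 8 + 1 + 12 + 48 + 1 + 12 + 8 = 90 thirty-second notes.

90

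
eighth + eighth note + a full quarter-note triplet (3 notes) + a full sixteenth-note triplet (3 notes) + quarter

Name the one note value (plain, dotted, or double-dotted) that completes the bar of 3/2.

The bar of 3/2 = 12 eighth notes.
Convert each value to eighth notes: eighth = 1; eighth note = 1; a full quarter-note triplet (3 notes) (three triplet quarters span one half) = 4; a full sixteenth-note triplet (3 notes) (three triplet sixteenths span one eighth) = 1; quarter = 2.
Altogether 1 + 1 + 4 + 1 + 2 = 9.
Remaining: 12 − 9 = 3 eighth notes, which is a dotted quarter note.

dotted quarter note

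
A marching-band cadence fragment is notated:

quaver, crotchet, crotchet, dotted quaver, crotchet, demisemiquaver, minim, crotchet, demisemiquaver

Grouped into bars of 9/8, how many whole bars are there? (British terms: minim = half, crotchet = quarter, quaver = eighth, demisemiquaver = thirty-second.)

One bar of 9/8 = 36 thirty-second notes.
Each duration in thirty-second notes: quaver = 4; crotchet = 8; crotchet = 8; dotted quaver = 6; crotchet = 8; demisemiquaver = 1; minim = 16; crotchet = 8; demisemiquaver = 1.
Total: 4 + 8 + 8 + 6 + 8 + 1 + 16 + 8 + 1 = 60.
60 ÷ 36 = 1 complete bar with 24 left over.

1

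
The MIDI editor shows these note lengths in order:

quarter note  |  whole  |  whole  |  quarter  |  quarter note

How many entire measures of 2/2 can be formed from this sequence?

One bar of 2/2 = 4 quarter notes.
Express everything in quarter notes: quarter note = 1; whole = 4; whole = 4; quarter = 1; quarter note = 1.
Sum: 1 + 4 + 4 + 1 + 1 = 11.
11 ÷ 4 = 2 complete bars with 3 left over.

2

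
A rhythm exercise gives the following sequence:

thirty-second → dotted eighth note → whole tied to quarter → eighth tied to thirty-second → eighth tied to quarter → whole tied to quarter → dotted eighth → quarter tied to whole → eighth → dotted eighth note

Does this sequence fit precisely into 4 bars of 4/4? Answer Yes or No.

One bar of 4/4 = 32 thirty-second notes, so 4 bars = 128.
Express everything in thirty-second notes: thirty-second = 1; dotted eighth note = 6; whole tied to quarter (whole + quarter) = 40; eighth tied to thirty-second (eighth + thirty-second) = 5; eighth tied to quarter (eighth + quarter) = 12; whole tied to quarter (whole + quarter) = 40; dotted eighth = 6; quarter tied to whole (quarter + whole) = 40; eighth = 4; dotted eighth note = 6.
Sum: 1 + 6 + 40 + 5 + 12 + 40 + 6 + 40 + 4 + 6 = 160.
160 exceeds 128, so the answer is No.

No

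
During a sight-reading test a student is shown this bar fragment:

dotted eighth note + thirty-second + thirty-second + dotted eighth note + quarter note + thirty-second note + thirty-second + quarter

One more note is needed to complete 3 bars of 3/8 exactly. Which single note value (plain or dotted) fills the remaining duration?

3 bars of 3/8 = 36 thirty-second notes.
In thirty-second notes: dotted eighth note = 6; thirty-second = 1; thirty-second = 1; dotted eighth note = 6; quarter note = 8; thirty-second note = 1; thirty-second = 1; quarter = 8.
Altogether 6 + 1 + 1 + 6 + 8 + 1 + 1 + 8 = 32.
Remaining: 36 − 32 = 4 thirty-second notes, which is a eighth note.

eighth note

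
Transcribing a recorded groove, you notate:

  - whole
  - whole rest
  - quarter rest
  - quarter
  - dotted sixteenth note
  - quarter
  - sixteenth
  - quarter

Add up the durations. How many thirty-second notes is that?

101

Working in thirty-second notes: whole = 32; whole rest = 32; quarter rest = 8; quarter = 8; dotted sixteenth note = 3; quarter = 8; sixteenth = 2; quarter = 8.
Adding: 32 + 32 + 8 + 8 + 3 + 8 + 2 + 8 = 101 thirty-second notes.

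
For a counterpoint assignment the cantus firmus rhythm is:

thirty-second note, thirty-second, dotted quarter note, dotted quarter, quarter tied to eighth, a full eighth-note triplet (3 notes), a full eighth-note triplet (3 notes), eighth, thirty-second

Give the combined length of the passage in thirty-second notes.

In thirty-second notes: thirty-second note = 1; thirty-second = 1; dotted quarter note = 12; dotted quarter = 12; quarter tied to eighth (quarter + eighth) = 12; a full eighth-note triplet (3 notes) (three triplet eighths span one quarter) = 8; a full eighth-note triplet (3 notes) (three triplet eighths span one quarter) = 8; eighth = 4; thirty-second = 1.
Total: 1 + 1 + 12 + 12 + 12 + 8 + 8 + 4 + 1 = 59 thirty-second notes.

59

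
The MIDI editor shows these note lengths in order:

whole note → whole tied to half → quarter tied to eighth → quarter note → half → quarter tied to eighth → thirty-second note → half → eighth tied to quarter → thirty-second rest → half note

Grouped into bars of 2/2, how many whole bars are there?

5

One bar of 2/2 = 32 thirty-second notes.
Convert each value to thirty-second notes: whole note = 32; whole tied to half (whole + half) = 48; quarter tied to eighth (quarter + eighth) = 12; quarter note = 8; half = 16; quarter tied to eighth (quarter + eighth) = 12; thirty-second note = 1; half = 16; eighth tied to quarter (eighth + quarter) = 12; thirty-second rest = 1; half note = 16.
Total: 32 + 48 + 12 + 8 + 16 + 12 + 1 + 16 + 12 + 1 + 16 = 174.
174 ÷ 32 = 5 complete bars with 14 left over.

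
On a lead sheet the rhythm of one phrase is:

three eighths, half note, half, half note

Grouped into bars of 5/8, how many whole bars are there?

One bar of 5/8 = 5 eighth notes.
Express everything in eighth notes: eighth = 1; eighth = 1; eighth = 1; half note = 4; half = 4; half note = 4.
Total: 1 + 1 + 1 + 4 + 4 + 4 = 15.
15 ÷ 5 = 3 complete bars with 0 left over.

3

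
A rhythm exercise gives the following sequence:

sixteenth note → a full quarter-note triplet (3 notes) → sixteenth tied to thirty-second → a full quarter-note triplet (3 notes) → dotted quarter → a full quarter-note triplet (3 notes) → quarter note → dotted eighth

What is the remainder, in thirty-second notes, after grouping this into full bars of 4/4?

One bar of 4/4 = 32 thirty-second notes.
Each duration in thirty-second notes: sixteenth note = 2; a full quarter-note triplet (3 notes) (three triplet quarters span one half) = 16; sixteenth tied to thirty-second (sixteenth + thirty-second) = 3; a full quarter-note triplet (3 notes) (three triplet quarters span one half) = 16; dotted quarter = 12; a full quarter-note triplet (3 notes) (three triplet quarters span one half) = 16; quarter note = 8; dotted eighth = 6.
Sum: 2 + 16 + 3 + 16 + 12 + 16 + 8 + 6 = 79.
79 ÷ 32 = 2 complete bars with 15 thirty-second notes remaining.

15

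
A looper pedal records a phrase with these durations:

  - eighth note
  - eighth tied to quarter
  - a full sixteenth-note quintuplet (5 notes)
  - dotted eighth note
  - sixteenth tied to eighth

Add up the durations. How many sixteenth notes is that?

In sixteenth notes: eighth note = 2; eighth tied to quarter (eighth + quarter) = 6; a full sixteenth-note quintuplet (5 notes) (five quintuplet sixteenths span one quarter) = 4; dotted eighth note = 3; sixteenth tied to eighth (sixteenth + eighth) = 3.
Total: 2 + 6 + 4 + 3 + 3 = 18 sixteenth notes.

18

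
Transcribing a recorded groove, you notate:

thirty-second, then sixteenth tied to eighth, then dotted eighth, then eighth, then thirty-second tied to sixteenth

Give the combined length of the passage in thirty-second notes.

Convert each value to thirty-second notes: thirty-second = 1; sixteenth tied to eighth (sixteenth + eighth) = 6; dotted eighth = 6; eighth = 4; thirty-second tied to sixteenth (thirty-second + sixteenth) = 3.
Altogether 1 + 6 + 6 + 4 + 3 = 20 thirty-second notes.

20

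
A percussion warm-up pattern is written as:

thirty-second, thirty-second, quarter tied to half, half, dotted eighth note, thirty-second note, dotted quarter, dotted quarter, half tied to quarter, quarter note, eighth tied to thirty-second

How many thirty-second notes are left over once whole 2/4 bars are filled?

14

One bar of 2/4 = 16 thirty-second notes.
Each duration in thirty-second notes: thirty-second = 1; thirty-second = 1; quarter tied to half (quarter + half) = 24; half = 16; dotted eighth note = 6; thirty-second note = 1; dotted quarter = 12; dotted quarter = 12; half tied to quarter (half + quarter) = 24; quarter note = 8; eighth tied to thirty-second (eighth + thirty-second) = 5.
Adding: 1 + 1 + 24 + 16 + 6 + 1 + 12 + 12 + 24 + 8 + 5 = 110.
110 ÷ 16 = 6 complete bars with 14 thirty-second notes remaining.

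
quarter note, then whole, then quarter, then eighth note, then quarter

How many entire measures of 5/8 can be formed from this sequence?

3

One bar of 5/8 = 5 eighth notes.
In eighth notes: quarter note = 2; whole = 8; quarter = 2; eighth note = 1; quarter = 2.
Sum: 2 + 8 + 2 + 1 + 2 = 15.
15 ÷ 5 = 3 complete bars with 0 left over.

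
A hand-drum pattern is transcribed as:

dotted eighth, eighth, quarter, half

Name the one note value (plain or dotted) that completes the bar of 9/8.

sixteenth note

The bar of 9/8 = 18 sixteenth notes.
In sixteenth notes: dotted eighth = 3; eighth = 2; quarter = 4; half = 8.
Adding: 3 + 2 + 4 + 8 = 17.
Remaining: 18 − 17 = 1 sixteenth note, which is a sixteenth note.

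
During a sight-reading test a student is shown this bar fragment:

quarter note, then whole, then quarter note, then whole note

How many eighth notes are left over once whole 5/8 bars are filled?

0

One bar of 5/8 = 5 eighth notes.
In eighth notes: quarter note = 2; whole = 8; quarter note = 2; whole note = 8.
Sum: 2 + 8 + 2 + 8 = 20.
20 ÷ 5 = 4 complete bars with 0 eighth notes remaining.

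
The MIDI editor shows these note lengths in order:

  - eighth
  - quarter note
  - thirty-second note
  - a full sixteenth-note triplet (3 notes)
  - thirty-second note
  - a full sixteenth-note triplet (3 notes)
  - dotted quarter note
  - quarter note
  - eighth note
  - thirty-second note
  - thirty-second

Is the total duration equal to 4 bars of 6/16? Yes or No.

Yes

One bar of 6/16 = 12 thirty-second notes, so 4 bars = 48.
In thirty-second notes: eighth = 4; quarter note = 8; thirty-second note = 1; a full sixteenth-note triplet (3 notes) (three triplet sixteenths span one eighth) = 4; thirty-second note = 1; a full sixteenth-note triplet (3 notes) (three triplet sixteenths span one eighth) = 4; dotted quarter note = 12; quarter note = 8; eighth note = 4; thirty-second note = 1; thirty-second = 1.
Total: 4 + 8 + 1 + 4 + 1 + 4 + 12 + 8 + 4 + 1 + 1 = 48.
48 equals 48, so the answer is Yes.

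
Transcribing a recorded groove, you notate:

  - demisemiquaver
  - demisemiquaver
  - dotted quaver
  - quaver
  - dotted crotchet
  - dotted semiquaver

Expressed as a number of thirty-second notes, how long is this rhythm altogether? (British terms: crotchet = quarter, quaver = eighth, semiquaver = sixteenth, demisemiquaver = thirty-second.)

Convert each value to thirty-second notes: demisemiquaver = 1; demisemiquaver = 1; dotted quaver = 6; quaver = 4; dotted crotchet = 12; dotted semiquaver = 3.
Adding: 1 + 1 + 6 + 4 + 12 + 3 = 27 thirty-second notes.

27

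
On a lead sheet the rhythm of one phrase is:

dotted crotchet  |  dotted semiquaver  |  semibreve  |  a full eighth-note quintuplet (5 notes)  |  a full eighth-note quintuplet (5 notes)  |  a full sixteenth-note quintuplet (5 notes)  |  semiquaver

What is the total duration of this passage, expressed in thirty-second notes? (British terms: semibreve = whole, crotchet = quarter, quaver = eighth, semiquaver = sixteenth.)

Express everything in thirty-second notes: dotted crotchet = 12; dotted semiquaver = 3; semibreve = 32; a full eighth-note quintuplet (5 notes) (five quintuplet eighths span one half) = 16; a full eighth-note quintuplet (5 notes) (five quintuplet eighths span one half) = 16; a full sixteenth-note quintuplet (5 notes) (five quintuplet sixteenths span one quarter) = 8; semiquaver = 2.
Adding: 12 + 3 + 32 + 16 + 16 + 8 + 2 = 89 thirty-second notes.

89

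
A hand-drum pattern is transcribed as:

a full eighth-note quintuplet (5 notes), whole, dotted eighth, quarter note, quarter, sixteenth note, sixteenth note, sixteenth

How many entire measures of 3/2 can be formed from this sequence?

One bar of 3/2 = 24 sixteenth notes.
In sixteenth notes: a full eighth-note quintuplet (5 notes) (five quintuplet eighths span one half) = 8; whole = 16; dotted eighth = 3; quarter note = 4; quarter = 4; sixteenth note = 1; sixteenth note = 1; sixteenth = 1.
Sum: 8 + 16 + 3 + 4 + 4 + 1 + 1 + 1 = 38.
38 ÷ 24 = 1 complete bar with 14 left over.

1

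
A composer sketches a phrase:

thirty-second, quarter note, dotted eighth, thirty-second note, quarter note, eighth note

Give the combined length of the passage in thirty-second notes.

Each duration in thirty-second notes: thirty-second = 1; quarter note = 8; dotted eighth = 6; thirty-second note = 1; quarter note = 8; eighth note = 4.
Total: 1 + 8 + 6 + 1 + 8 + 4 = 28 thirty-second notes.

28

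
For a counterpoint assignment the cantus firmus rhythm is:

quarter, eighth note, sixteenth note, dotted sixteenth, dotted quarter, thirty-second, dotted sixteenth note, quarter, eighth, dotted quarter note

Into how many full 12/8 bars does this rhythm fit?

1

One bar of 12/8 = 48 thirty-second notes.
In thirty-second notes: quarter = 8; eighth note = 4; sixteenth note = 2; dotted sixteenth = 3; dotted quarter = 12; thirty-second = 1; dotted sixteenth note = 3; quarter = 8; eighth = 4; dotted quarter note = 12.
Sum: 8 + 4 + 2 + 3 + 12 + 1 + 3 + 8 + 4 + 12 = 57.
57 ÷ 48 = 1 complete bar with 9 left over.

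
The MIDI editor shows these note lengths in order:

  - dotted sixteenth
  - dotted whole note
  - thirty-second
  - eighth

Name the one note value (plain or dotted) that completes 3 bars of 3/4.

half note

3 bars of 3/4 = 72 thirty-second notes.
Each duration in thirty-second notes: dotted sixteenth = 3; dotted whole note = 48; thirty-second = 1; eighth = 4.
Sum: 3 + 48 + 1 + 4 = 56.
Remaining: 72 − 56 = 16 thirty-second notes, which is a half note.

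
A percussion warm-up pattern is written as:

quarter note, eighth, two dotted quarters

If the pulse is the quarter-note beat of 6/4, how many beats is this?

4.5

One quarter-note beat = 2 eighth notes.
Convert each value to eighth notes: quarter note = 2; eighth = 1; dotted quarter = 3; dotted quarter = 3.
Sum: 2 + 1 + 3 + 3 = 9.
9 ÷ 2 = 4.5 beats.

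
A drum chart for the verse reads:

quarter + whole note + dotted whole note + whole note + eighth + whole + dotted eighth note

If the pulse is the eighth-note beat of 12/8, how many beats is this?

40.5

One eighth-note beat = 2 sixteenth notes.
Express everything in sixteenth notes: quarter = 4; whole note = 16; dotted whole note = 24; whole note = 16; eighth = 2; whole = 16; dotted eighth note = 3.
Adding: 4 + 16 + 24 + 16 + 2 + 16 + 3 = 81.
81 ÷ 2 = 40.5 beats.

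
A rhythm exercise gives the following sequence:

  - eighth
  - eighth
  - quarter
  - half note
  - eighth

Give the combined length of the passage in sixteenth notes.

18

In sixteenth notes: eighth = 2; eighth = 2; quarter = 4; half note = 8; eighth = 2.
Altogether 2 + 2 + 4 + 8 + 2 = 18 sixteenth notes.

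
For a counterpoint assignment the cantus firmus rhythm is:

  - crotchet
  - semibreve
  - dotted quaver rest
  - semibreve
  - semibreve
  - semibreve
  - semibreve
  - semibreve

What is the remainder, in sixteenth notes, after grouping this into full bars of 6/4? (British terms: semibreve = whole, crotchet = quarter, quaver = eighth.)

7

One bar of 6/4 = 24 sixteenth notes.
Working in sixteenth notes: crotchet = 4; semibreve = 16; dotted quaver rest = 3; semibreve = 16; semibreve = 16; semibreve = 16; semibreve = 16; semibreve = 16.
Altogether 4 + 16 + 3 + 16 + 16 + 16 + 16 + 16 = 103.
103 ÷ 24 = 4 complete bars with 7 sixteenth notes remaining.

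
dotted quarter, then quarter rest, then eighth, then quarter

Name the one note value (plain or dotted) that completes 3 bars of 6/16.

3 bars of 6/16 = 9 eighth notes.
In eighth notes: dotted quarter = 3; quarter rest = 2; eighth = 1; quarter = 2.
Sum: 3 + 2 + 1 + 2 = 8.
Remaining: 9 − 8 = 1 eighth note, which is a eighth note.

eighth note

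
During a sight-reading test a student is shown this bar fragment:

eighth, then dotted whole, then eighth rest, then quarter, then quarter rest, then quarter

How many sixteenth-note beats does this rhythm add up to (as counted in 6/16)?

One sixteenth-note beat = 2 thirty-second notes.
Each duration in thirty-second notes: eighth = 4; dotted whole = 48; eighth rest = 4; quarter = 8; quarter rest = 8; quarter = 8.
Total: 4 + 48 + 4 + 8 + 8 + 8 = 80.
80 ÷ 2 = 40 beats.

40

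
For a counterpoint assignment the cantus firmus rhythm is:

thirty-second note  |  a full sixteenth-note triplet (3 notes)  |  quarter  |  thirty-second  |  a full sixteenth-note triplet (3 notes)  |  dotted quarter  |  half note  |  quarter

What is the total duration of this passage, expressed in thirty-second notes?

Express everything in thirty-second notes: thirty-second note = 1; a full sixteenth-note triplet (3 notes) (three triplet sixteenths span one eighth) = 4; quarter = 8; thirty-second = 1; a full sixteenth-note triplet (3 notes) (three triplet sixteenths span one eighth) = 4; dotted quarter = 12; half note = 16; quarter = 8.
Adding: 1 + 4 + 8 + 1 + 4 + 12 + 16 + 8 = 54 thirty-second notes.

54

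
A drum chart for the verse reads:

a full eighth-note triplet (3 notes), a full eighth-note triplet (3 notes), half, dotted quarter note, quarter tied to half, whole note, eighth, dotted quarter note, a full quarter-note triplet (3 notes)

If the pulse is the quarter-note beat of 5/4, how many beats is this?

16.5

One quarter-note beat = 2 eighth notes.
In eighth notes: a full eighth-note triplet (3 notes) (three triplet eighths span one quarter) = 2; a full eighth-note triplet (3 notes) (three triplet eighths span one quarter) = 2; half = 4; dotted quarter note = 3; quarter tied to half (quarter + half) = 6; whole note = 8; eighth = 1; dotted quarter note = 3; a full quarter-note triplet (3 notes) (three triplet quarters span one half) = 4.
Sum: 2 + 2 + 4 + 3 + 6 + 8 + 1 + 3 + 4 = 33.
33 ÷ 2 = 16.5 beats.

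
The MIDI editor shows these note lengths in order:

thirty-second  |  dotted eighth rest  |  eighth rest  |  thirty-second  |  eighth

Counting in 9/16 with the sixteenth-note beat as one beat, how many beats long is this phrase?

One sixteenth-note beat = 2 thirty-second notes.
Working in thirty-second notes: thirty-second = 1; dotted eighth rest = 6; eighth rest = 4; thirty-second = 1; eighth = 4.
Altogether 1 + 6 + 4 + 1 + 4 = 16.
16 ÷ 2 = 8 beats.

8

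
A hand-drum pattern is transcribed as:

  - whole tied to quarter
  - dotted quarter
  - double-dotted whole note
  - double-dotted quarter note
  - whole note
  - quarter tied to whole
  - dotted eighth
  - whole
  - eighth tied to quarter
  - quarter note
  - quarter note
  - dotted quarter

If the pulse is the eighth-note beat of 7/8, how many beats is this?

One eighth-note beat = 2 sixteenth notes.
Working in sixteenth notes: whole tied to quarter (whole + quarter) = 20; dotted quarter = 6; double-dotted whole note = 28; double-dotted quarter note = 7; whole note = 16; quarter tied to whole (quarter + whole) = 20; dotted eighth = 3; whole = 16; eighth tied to quarter (eighth + quarter) = 6; quarter note = 4; quarter note = 4; dotted quarter = 6.
Altogether 20 + 6 + 28 + 7 + 16 + 20 + 3 + 16 + 6 + 4 + 4 + 6 = 136.
136 ÷ 2 = 68 beats.

68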